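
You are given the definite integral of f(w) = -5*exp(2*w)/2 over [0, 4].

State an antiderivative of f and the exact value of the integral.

Antiderivative: F(w) = -5*exp(2*w)/4; value = 5/4 - 5*exp(8)/4

A first test for any F(w): its w-derivative must equal f(w) identically.
F(w) = -5*exp(2*w)/4 is an antiderivative of f.
Check: d/dw[-5*exp(2*w)/4] = -5*exp(2*w)/2 = f(w).
F(4) = -5*exp(8)/4; F(0) = -5/4.
Integral = F(4) - F(0) = 5/4 - 5*exp(8)/4.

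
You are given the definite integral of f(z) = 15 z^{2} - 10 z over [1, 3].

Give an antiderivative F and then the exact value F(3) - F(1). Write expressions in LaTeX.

Antiderivative: F(z) = 5 z^{3} - 5 z^{2}; value = 90

The integrand splits into summands that can be handled one at a time.
F(z) = 5 z^{3} - 5 z^{2} is an antiderivative of f.
Check: d/dz[5 z^{3} - 5 z^{2}] = 15 z^{2} - 10 z = f(z).
F(3) = 90; F(1) = 0.
Integral = F(3) - F(1) = 90.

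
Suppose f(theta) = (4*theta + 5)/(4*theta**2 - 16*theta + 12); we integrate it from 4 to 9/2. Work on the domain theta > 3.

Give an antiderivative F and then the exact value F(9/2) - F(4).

The denominator factors as 4*(theta - 3)*(theta - 1); partial fractions split f into directly integrable pieces: -9/(8*(theta - 1)) + 17/(8*(theta - 3)).
F(theta) = (17*log(theta - 3) - 9*log(theta - 1))/8 is an antiderivative of f.
Check: d/dtheta[(17*log(theta - 3) - 9*log(theta - 1))/8] = (4*theta + 5)/(4*theta**2 - 16*theta + 12) = f(theta).
F(9/2) = -9*log(7/2)/8 + 17*log(3/2)/8; F(4) = -9*log(3)/8.
Integral = F(9/2) - F(4) = -9*log(7/2)/8 + 17*log(3/2)/8 + 9*log(3)/8.

Antiderivative: F(theta) = (17*log(theta - 3) - 9*log(theta - 1))/8; value = -9*log(7/2)/8 + 17*log(3/2)/8 + 9*log(3)/8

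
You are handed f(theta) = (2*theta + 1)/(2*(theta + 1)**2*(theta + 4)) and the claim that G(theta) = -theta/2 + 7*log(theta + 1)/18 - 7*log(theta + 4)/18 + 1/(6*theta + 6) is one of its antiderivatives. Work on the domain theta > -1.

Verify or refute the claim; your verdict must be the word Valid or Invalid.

d/dtheta[G] = (-theta**3 - 6*theta**2 - 7*theta - 3)/(2*theta**3 + 12*theta**2 + 18*theta + 8)
d/dtheta[G] - f(theta) = -1/2 != 0.

Invalid: d/dtheta[G] - f = -1/2, which is not 0.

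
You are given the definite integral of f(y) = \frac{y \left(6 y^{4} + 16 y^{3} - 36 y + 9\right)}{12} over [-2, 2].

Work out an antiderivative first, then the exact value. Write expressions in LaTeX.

Antiderivative: F(y) = \frac{y^{6}}{12} + \frac{4 y^{5}}{15} - y^{3} + \frac{3 y^{2}}{8}; value = \frac{16}{15}

For F(y) to be correct the identity F'(y) - f(y) = 0 must hold.
F(y) = \frac{y^{6}}{12} + \frac{4 y^{5}}{15} - y^{3} + \frac{3 y^{2}}{8} is an antiderivative of f.
Check: d/dy[\frac{y^{6}}{12} + \frac{4 y^{5}}{15} - y^{3} + \frac{3 y^{2}}{8}] = \frac{y^{5}}{2} + \frac{4 y^{4}}{3} - 3 y^{2} + \frac{3 y}{4}, which equals f(y).
F(2) = \frac{221}{30}; F(-2) = \frac{63}{10}.
Integral = F(2) - F(-2) = \frac{16}{15}.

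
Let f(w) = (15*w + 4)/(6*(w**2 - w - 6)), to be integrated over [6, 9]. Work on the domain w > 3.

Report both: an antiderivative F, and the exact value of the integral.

Antiderivative: F(w) = (49*log(w - 3) + 26*log(w + 2))/30; value = -13*log(8)/15 - 49*log(3)/30 + 13*log(11)/15 + 49*log(6)/30

The denominator factors as 6*(w - 3)*(w + 2); partial fractions split f into directly integrable pieces: 13/(15*(w + 2)) + 49/(30*(w - 3)).
F(w) = (49*log(w - 3) + 26*log(w + 2))/30 is an antiderivative of f.
Check: d/dw[(49*log(w - 3) + 26*log(w + 2))/30] = (15*w + 4)/(6*w**2 - 6*w - 36), which equals f(w).
F(9) = 13*log(11)/15 + 49*log(6)/30; F(6) = 49*log(3)/30 + 13*log(8)/15.
Integral = F(9) - F(6) = -13*log(8)/15 - 49*log(3)/30 + 13*log(11)/15 + 49*log(6)/30.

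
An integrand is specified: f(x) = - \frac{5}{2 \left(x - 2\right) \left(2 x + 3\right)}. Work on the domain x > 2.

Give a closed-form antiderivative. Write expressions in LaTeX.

The denominator factors as 2 \left(x - 2\right) \left(2 x + 3\right); partial fractions split f into directly integrable pieces: \frac{5}{7 \left(2 x + 3\right)} - \frac{5}{14 \left(x - 2\right)}.
Check: d/dx[- \frac{5 \log{\left(x - 2 \right)}}{14} + \frac{5 \log{\left(x + \frac{3}{2} \right)}}{14}] = - \frac{5}{4 x^{2} - 2 x - 12}, which equals f(x).

An antiderivative is F(x) = - \frac{5 \log{\left(x - 2 \right)}}{14} + \frac{5 \log{\left(x + \frac{3}{2} \right)}}{14}.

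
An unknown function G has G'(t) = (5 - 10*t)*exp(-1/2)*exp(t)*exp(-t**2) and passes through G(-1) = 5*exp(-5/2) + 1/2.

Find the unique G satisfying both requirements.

G(t) = (10*exp(-t**2 + t - 1/2) + 1)/2

The substitution u = -t**2 + t - 1/2 works: G'(t) is exactly (dG/du)*(du/dt) for that inner function.
A general antiderivative is 5*exp(-t**2 + t - 1/2) + C.
The condition gives C = 5*exp(-5/2) + 1/2 - (5*exp(-5/2)) = 1/2.
So G(t) = (10*exp(-t**2 + t - 1/2) + 1)/2.
Check: d/dt[(10*exp(-t**2 + t - 1/2) + 1)/2] = (5 - 10*t)*exp(-1/2)*exp(t)*exp(-t**2) = G'(t).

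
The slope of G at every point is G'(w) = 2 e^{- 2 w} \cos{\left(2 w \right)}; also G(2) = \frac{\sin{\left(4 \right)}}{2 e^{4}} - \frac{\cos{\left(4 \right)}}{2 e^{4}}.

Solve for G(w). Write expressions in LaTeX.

G(w) = - \frac{\left(- \sin{\left(2 w \right)} + \cos{\left(2 w \right)}\right) e^{- 2 w}}{2}

Since d/dw undoes antidifferentiation here, G(w) must give back the stated G'(w).
A general antiderivative is \frac{e^{- 2 w} \sin{\left(2 w \right)}}{2} - \frac{e^{- 2 w} \cos{\left(2 w \right)}}{2} + C.
The condition gives C = \frac{\sin{\left(4 \right)}}{2 e^{4}} - \frac{\cos{\left(4 \right)}}{2 e^{4}} - (\frac{\sin{\left(4 \right)}}{2 e^{4}} - \frac{\cos{\left(4 \right)}}{2 e^{4}}) = 0.
So G(w) = - \frac{\left(- \sin{\left(2 w \right)} + \cos{\left(2 w \right)}\right) e^{- 2 w}}{2}.
Check: d/dw[- \frac{\left(- \sin{\left(2 w \right)} + \cos{\left(2 w \right)}\right) e^{- 2 w}}{2}] = 2 e^{- 2 w} \cos{\left(2 w \right)} = G'(w).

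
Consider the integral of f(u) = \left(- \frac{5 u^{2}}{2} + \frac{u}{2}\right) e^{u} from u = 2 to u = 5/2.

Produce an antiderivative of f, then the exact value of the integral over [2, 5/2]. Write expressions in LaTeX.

Recognize the product-rule pattern: f = v'r + vr' with v = - \frac{5 u^{2}}{2} + \frac{11 u}{2} - \frac{11}{2}, r = e^{u}, so integration by parts undoes it.
F(u) = - \frac{5 u^{2} e^{u}}{2} + \frac{11 u e^{u}}{2} - \frac{11 e^{u}}{2} is an antiderivative of f.
Check: d/du[- \frac{5 u^{2} e^{u}}{2} + \frac{11 u e^{u}}{2} - \frac{11 e^{u}}{2}] = - \frac{5 u^{2} e^{u}}{2} + \frac{u e^{u}}{2}, which equals f(u).
F(5/2) = - \frac{59 e^{\frac{5}{2}}}{8}; F(2) = - \frac{9 e^{2}}{2}.
Integral = F(5/2) - F(2) = - \frac{59 e^{\frac{5}{2}}}{8} + \frac{9 e^{2}}{2}.

Antiderivative: F(u) = - \frac{5 u^{2} e^{u}}{2} + \frac{11 u e^{u}}{2} - \frac{11 e^{u}}{2}; value = - \frac{59 e^{\frac{5}{2}}}{8} + \frac{9 e^{2}}{2}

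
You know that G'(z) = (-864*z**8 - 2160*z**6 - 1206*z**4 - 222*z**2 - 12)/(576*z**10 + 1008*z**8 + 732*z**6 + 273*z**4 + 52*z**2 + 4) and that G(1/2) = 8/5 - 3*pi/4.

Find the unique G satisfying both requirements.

For G(z) to be correct, d/dz[G] must agree with the stated G'(z) identically.
A general antiderivative is z/(2*z**4 + 3*z**2/2 + 1/3) - 3*atan(2*z) + C.
The condition gives C = 8/5 - 3*pi/4 - (3/5 - 3*pi/4) = 1.
So G(z) = -(36*z**4*atan(2*z) - 12*z**4 + 27*z**2*atan(2*z) - 9*z**2 - 6*z + 6*atan(2*z) - 2)/(12*z**4 + 9*z**2 + 2).
Check: d/dz[-(36*z**4*atan(2*z) - 12*z**4 + 27*z**2*atan(2*z) - 9*z**2 - 6*z + 6*atan(2*z) - 2)/(12*z**4 + 9*z**2 + 2)] = (-864*z**8 - 2160*z**6 - 1206*z**4 - 222*z**2 - 12)/(576*z**10 + 1008*z**8 + 732*z**6 + 273*z**4 + 52*z**2 + 4) = G'(z).

G(z) = -(36*z**4*atan(2*z) - 12*z**4 + 27*z**2*atan(2*z) - 9*z**2 - 6*z + 6*atan(2*z) - 2)/(12*z**4 + 9*z**2 + 2)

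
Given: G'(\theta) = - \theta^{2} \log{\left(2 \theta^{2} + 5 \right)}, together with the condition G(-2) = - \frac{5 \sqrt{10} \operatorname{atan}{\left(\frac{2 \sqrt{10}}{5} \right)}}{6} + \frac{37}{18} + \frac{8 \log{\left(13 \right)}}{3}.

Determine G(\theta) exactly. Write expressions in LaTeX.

Recover the given G'(\theta) by differentiating a candidate G(\theta); any mismatch rules it out.
A general antiderivative is - \frac{\theta^{3} \log{\left(2 \theta^{2} + 5 \right)}}{3} + \frac{2 \theta^{3}}{9} - \frac{5 \theta}{3} + \frac{5 \sqrt{10} \operatorname{atan}{\left(\frac{\sqrt{10} \theta}{5} \right)}}{6} + C.
The condition gives C = - \frac{5 \sqrt{10} \operatorname{atan}{\left(\frac{2 \sqrt{10}}{5} \right)}}{6} + \frac{37}{18} + \frac{8 \log{\left(13 \right)}}{3} - (- \frac{5 \sqrt{10} \operatorname{atan}{\left(\frac{2 \sqrt{10}}{5} \right)}}{6} + \frac{14}{9} + \frac{8 \log{\left(13 \right)}}{3}) = \frac{1}{2}.
So G(\theta) = - \frac{\theta^{3} \log{\left(2 \theta^{2} + 5 \right)}}{3} + \frac{2 \theta^{3}}{9} - \frac{5 \theta}{3} + \frac{5 \sqrt{10} \operatorname{atan}{\left(\frac{\sqrt{10} \theta}{5} \right)}}{6} + \frac{1}{2}.
Check: d/d\theta[- \frac{\theta^{3} \log{\left(2 \theta^{2} + 5 \right)}}{3} + \frac{2 \theta^{3}}{9} - \frac{5 \theta}{3} + \frac{5 \sqrt{10} \operatorname{atan}{\left(\frac{\sqrt{10} \theta}{5} \right)}}{6} + \frac{1}{2}] = - \theta^{2} \log{\left(2 \theta^{2} + 5 \right)} = G'(\theta).

G(\theta) = - \frac{\theta^{3} \log{\left(2 \theta^{2} + 5 \right)}}{3} + \frac{2 \theta^{3}}{9} - \frac{5 \theta}{3} + \frac{5 \sqrt{10} \operatorname{atan}{\left(\frac{\sqrt{10} \theta}{5} \right)}}{6} + \frac{1}{2}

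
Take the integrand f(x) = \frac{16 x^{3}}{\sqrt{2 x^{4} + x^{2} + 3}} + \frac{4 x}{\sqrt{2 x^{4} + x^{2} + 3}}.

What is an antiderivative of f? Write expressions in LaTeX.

f matches the chain-rule pattern g'(h)*h' with inner function h(x) = 2 x^{4} + x^{2} + 3; substituting u = h(x) collapses the integral.
Check: d/dx[4 \sqrt{2 x^{4} + x^{2} + 3}] = \frac{16 x^{3} + 4 x}{\sqrt{2 x^{4} + x^{2} + 3}}, which equals f(x).

An antiderivative is F(x) = 4 \sqrt{2 x^{4} + x^{2} + 3}.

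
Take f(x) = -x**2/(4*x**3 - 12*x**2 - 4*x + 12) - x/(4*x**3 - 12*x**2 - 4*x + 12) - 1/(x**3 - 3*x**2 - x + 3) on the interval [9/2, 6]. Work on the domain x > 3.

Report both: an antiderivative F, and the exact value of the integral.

Factor the denominator (4*(x - 3)*(x - 1)*(x + 1)) and decompose: f = -1/(8*(x + 1)) + 3/(8*(x - 1)) - 1/(2*(x - 3)); each piece integrates to a log, atan, or power term.
F(x) = -log(x - 3)/2 + 3*log(x - 1)/8 - log(x + 1)/8 is an antiderivative of f.
Check: d/dx[-log(x - 3)/2 + 3*log(x - 1)/8 - log(x + 1)/8] = (-x**2 - x - 4)/(4*x**3 - 12*x**2 - 4*x + 12), which equals f(x).
F(6) = -log(3)/2 - log(7)/8 + 3*log(5)/8; F(9/2) = -log(11/2)/8 - log(3/2)/2 + 3*log(7/2)/8.
Integral = F(6) - F(9/2) = -log(3)/2 - 3*log(7/2)/8 - log(7)/8 + log(3/2)/2 + log(11/2)/8 + 3*log(5)/8.

Antiderivative: F(x) = -log(x - 3)/2 + 3*log(x - 1)/8 - log(x + 1)/8; value = -log(3)/2 - 3*log(7/2)/8 - log(7)/8 + log(3/2)/2 + log(11/2)/8 + 3*log(5)/8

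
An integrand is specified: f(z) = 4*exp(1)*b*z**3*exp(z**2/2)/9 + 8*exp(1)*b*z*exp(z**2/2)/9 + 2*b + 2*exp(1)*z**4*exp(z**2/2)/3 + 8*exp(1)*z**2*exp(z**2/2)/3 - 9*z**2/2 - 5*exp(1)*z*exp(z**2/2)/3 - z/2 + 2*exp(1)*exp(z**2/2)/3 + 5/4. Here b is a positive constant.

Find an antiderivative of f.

An antiderivative is F(z) = (72*b*z - 54*z**3 - 9*z**2 + 45*z - 4*(-4*b*z**2 - 6*z**3 - 6*z + 15)*exp(z**2/2 + 1) + 45)/36.

Integrate term by term and add the pieces.
Check: d/dz[(72*b*z - 54*z**3 - 9*z**2 + 45*z - 4*(-4*b*z**2 - 6*z**3 - 6*z + 15)*exp(z**2/2 + 1) + 45)/36] = 4*exp(1)*b*z**3*exp(z**2/2)/9 + 8*exp(1)*b*z*exp(z**2/2)/9 + 2*b + 2*exp(1)*z**4*exp(z**2/2)/3 + 8*exp(1)*z**2*exp(z**2/2)/3 - 9*z**2/2 - 5*exp(1)*z*exp(z**2/2)/3 - z/2 + 2*exp(1)*exp(z**2/2)/3 + 5/4 = f(z).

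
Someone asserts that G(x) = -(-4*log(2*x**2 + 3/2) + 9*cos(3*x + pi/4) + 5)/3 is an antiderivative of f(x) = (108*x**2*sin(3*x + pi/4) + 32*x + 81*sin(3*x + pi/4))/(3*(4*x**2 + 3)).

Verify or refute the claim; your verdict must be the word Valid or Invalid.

d/dx[G] = (108*x**2*sin(3*x + pi/4) + 32*x + 81*sin(3*x + pi/4))/(12*x**2 + 9)
This equals f(x) exactly, so the claim holds.

Valid - differentiating G returns exactly f.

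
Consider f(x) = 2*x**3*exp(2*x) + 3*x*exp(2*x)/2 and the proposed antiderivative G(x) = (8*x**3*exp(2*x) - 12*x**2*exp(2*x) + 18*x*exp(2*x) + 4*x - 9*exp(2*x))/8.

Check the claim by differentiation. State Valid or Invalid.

Invalid: d/dx[G] - f = 1/2, which is not 0.

d/dx[G] = 2*x**3*exp(2*x) + 3*x*exp(2*x)/2 + 1/2
d/dx[G] - f(x) = 1/2 != 0.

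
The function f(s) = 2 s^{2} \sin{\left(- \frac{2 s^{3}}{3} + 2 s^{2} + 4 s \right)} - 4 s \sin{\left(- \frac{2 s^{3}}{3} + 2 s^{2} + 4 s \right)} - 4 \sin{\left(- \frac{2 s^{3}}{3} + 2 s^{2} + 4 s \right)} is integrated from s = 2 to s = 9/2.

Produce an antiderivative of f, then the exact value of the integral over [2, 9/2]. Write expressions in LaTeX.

Antiderivative: F(s) = \cos{\left(- \frac{2 s^{3}}{3} + 2 s^{2} + 4 s \right)}; value = \cos{\left(\frac{9}{4} \right)} - \cos{\left(\frac{32}{3} \right)}

f matches the chain-rule pattern g'(h)*h' with inner function h(s) = - \frac{2 s^{3}}{3} + 2 s^{2} + 4 s; substituting u = h(s) collapses the integral.
F(s) = \cos{\left(- \frac{2 s^{3}}{3} + 2 s^{2} + 4 s \right)} is an antiderivative of f.
Check: d/ds[\cos{\left(- \frac{2 s^{3}}{3} + 2 s^{2} + 4 s \right)}] = 2 s^{2} \sin{\left(- \frac{2 s^{3}}{3} + 2 s^{2} + 4 s \right)} - 4 s \sin{\left(- \frac{2 s^{3}}{3} + 2 s^{2} + 4 s \right)} - 4 \sin{\left(- \frac{2 s^{3}}{3} + 2 s^{2} + 4 s \right)} = f(s).
F(9/2) = \cos{\left(\frac{9}{4} \right)}; F(2) = \cos{\left(\frac{32}{3} \right)}.
Integral = F(9/2) - F(2) = \cos{\left(\frac{9}{4} \right)} - \cos{\left(\frac{32}{3} \right)}.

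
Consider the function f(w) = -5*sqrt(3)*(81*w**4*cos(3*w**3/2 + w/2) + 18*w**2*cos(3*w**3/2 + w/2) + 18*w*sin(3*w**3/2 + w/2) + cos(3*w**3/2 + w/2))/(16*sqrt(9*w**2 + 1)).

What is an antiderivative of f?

f has the shape u'v + uv' for u = -15*sqrt(3*w**2 + 1/3)/8 and v = sin(3*w**3/2 + w/2) — it is the derivative of the product u*v.
Check: d/dw[-5*sqrt(3)*sqrt(9*w**2 + 1)*sin(3*w**3/2 + w/2)/8] = (-405*sqrt(3)*w**4*cos(3*w**3/2 + w/2) - 90*sqrt(3)*w**2*cos(3*w**3/2 + w/2) - 90*sqrt(3)*w*sin(3*w**3/2 + w/2) - 5*sqrt(3)*cos(3*w**3/2 + w/2))/(16*sqrt(9*w**2 + 1)), which equals f(w).

An antiderivative is F(w) = -5*sqrt(3)*sqrt(9*w**2 + 1)*sin(3*w**3/2 + w/2)/8.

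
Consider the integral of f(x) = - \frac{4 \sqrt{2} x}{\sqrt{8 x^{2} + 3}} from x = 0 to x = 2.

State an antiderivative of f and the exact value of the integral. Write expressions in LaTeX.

f matches the chain-rule pattern g'(h)*h' with inner function h(x) = 4 x^{2} + \frac{3}{2}; substituting u = h(x) collapses the integral.
F(x) = - \sqrt{4 x^{2} + \frac{3}{2}} is an antiderivative of f.
Check: d/dx[- \sqrt{4 x^{2} + \frac{3}{2}}] = - \frac{4 \sqrt{2} x}{\sqrt{8 x^{2} + 3}} = f(x).
F(2) = - \frac{\sqrt{70}}{2}; F(0) = - \frac{\sqrt{6}}{2}.
Integral = F(2) - F(0) = - \frac{\sqrt{70}}{2} + \frac{\sqrt{6}}{2}.

Antiderivative: F(x) = - \sqrt{4 x^{2} + \frac{3}{2}}; value = - \frac{\sqrt{70}}{2} + \frac{\sqrt{6}}{2}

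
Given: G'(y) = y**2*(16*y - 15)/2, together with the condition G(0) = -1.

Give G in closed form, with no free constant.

G(y) = 2*y**4 - 5*y**3/2 - 1

Any candidate G(y) must reproduce the stated G'(y) exactly.
A general antiderivative is 2*y**4 - 5*y**3/2 - 1 + C.
The condition gives C = -1 - (-1) = 0.
So G(y) = 2*y**4 - 5*y**3/2 - 1.
Check: d/dy[2*y**4 - 5*y**3/2 - 1] = 8*y**3 - 15*y**2/2, which equals G'(y).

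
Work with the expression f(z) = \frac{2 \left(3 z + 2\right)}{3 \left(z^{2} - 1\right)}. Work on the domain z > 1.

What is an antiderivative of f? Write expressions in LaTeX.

An antiderivative is F(z) = \frac{5 \log{\left(z - 1 \right)}}{3} + \frac{\log{\left(z + 1 \right)}}{3}.

The denominator factors as 3 \left(z - 1\right) \left(z + 1\right); partial fractions split f into directly integrable pieces: \frac{1}{3 \left(z + 1\right)} + \frac{5}{3 \left(z - 1\right)}.
Check: d/dz[\frac{5 \log{\left(z - 1 \right)}}{3} + \frac{\log{\left(z + 1 \right)}}{3}] = \frac{6 z + 4}{3 z^{2} - 3}, which equals f(z).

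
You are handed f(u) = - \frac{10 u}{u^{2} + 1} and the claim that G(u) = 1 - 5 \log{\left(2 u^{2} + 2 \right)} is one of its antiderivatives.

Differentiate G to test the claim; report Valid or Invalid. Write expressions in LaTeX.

d/du[G] = - \frac{10 u}{u^{2} + 1}
This equals f(u) exactly, so the claim holds.

Valid. The derivative of G reproduces f.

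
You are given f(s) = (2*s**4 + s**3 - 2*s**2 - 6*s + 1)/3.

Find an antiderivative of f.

Since d/ds undoes antidifferentiation here, F'(s) = f(s) is required of F(s).
Check: d/ds[s*(24*s**4 + 15*s**3 - 40*s**2 - 180*s + 60)/180] = 2*s**4/3 + s**3/3 - 2*s**2/3 - 2*s + 1/3, which equals f(s).

An antiderivative is F(s) = s*(24*s**4 + 15*s**3 - 40*s**2 - 180*s + 60)/180.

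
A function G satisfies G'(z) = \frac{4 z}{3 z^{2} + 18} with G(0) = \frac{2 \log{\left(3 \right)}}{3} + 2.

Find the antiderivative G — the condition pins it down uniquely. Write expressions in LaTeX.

G(z) = \frac{2 \left(\log{\left(\frac{z^{2}}{2} + 3 \right)} + 3\right)}{3}

G'(z) matches the chain-rule pattern g'(h)*h' with inner function h(z) = \frac{z^{2}}{2} + 3; substituting u = h(z) collapses the integral.
A general antiderivative is \frac{2 \log{\left(\frac{z^{2}}{2} + 3 \right)}}{3} + C.
The condition gives C = \frac{2 \log{\left(3 \right)}}{3} + 2 - (\frac{2 \log{\left(3 \right)}}{3}) = 2.
So G(z) = \frac{2 \left(\log{\left(\frac{z^{2}}{2} + 3 \right)} + 3\right)}{3}.
Check: d/dz[\frac{2 \left(\log{\left(\frac{z^{2}}{2} + 3 \right)} + 3\right)}{3}] = \frac{4 z}{3 z^{2} + 18} = G'(z).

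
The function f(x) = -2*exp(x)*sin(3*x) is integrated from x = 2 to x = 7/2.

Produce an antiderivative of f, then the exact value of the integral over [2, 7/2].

A candidate is checked by its d/dx: the result must match f(x).
F(x) = (-sin(3*x) + 3*cos(3*x))*exp(x)/5 is an antiderivative of f.
Check: d/dx[(-sin(3*x) + 3*cos(3*x))*exp(x)/5] = -2*exp(x)*sin(3*x) = f(x).
F(7/2) = 3*exp(7/2)*cos(21/2)/5 - exp(7/2)*sin(21/2)/5; F(2) = -exp(2)*sin(6)/5 + 3*exp(2)*cos(6)/5.
Integral = F(7/2) - F(2) = 3*exp(7/2)*cos(21/2)/5 - 3*exp(2)*cos(6)/5 + exp(2)*sin(6)/5 - exp(7/2)*sin(21/2)/5.

Antiderivative: F(x) = (-sin(3*x) + 3*cos(3*x))*exp(x)/5; value = 3*exp(7/2)*cos(21/2)/5 - 3*exp(2)*cos(6)/5 + exp(2)*sin(6)/5 - exp(7/2)*sin(21/2)/5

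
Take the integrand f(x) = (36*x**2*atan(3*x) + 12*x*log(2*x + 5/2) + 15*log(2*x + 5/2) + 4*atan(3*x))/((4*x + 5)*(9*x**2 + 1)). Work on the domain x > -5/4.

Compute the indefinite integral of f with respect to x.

Recognize the product-rule pattern: f = u'v + uv' with u = atan(3*x), v = log(2*x + 5/2), so integration by parts undoes it.
Check: d/dx[log(2*x + 5/2)*atan(3*x)] = (36*x**2*atan(3*x) + 12*x*log(2*x + 5/2) + 15*log(2*x + 5/2) + 4*atan(3*x))/(36*x**3 + 45*x**2 + 4*x + 5), which equals f(x).

F(x) = log(2*x + 5/2)*atan(3*x) + C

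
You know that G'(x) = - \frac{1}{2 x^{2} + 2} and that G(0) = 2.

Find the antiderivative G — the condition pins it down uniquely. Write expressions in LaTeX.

G(x) = 2 - \frac{\operatorname{atan}{\left(x \right)}}{2}

For G(x) to be correct, d/dx[G] must agree with the stated G'(x) identically.
A general antiderivative is - \frac{\operatorname{atan}{\left(x \right)}}{2} + C.
The condition gives C = 2 - (0) = 2.
So G(x) = 2 - \frac{\operatorname{atan}{\left(x \right)}}{2}.
Check: d/dx[2 - \frac{\operatorname{atan}{\left(x \right)}}{2}] = - \frac{1}{2 x^{2} + 2} = G'(x).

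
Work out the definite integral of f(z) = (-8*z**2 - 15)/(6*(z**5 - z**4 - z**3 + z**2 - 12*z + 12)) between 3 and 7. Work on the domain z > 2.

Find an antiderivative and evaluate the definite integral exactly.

Antiderivative: F(z) = -47*log(z - 2)/168 + 23*log(z - 1)/72 - 47*log(z + 2)/504 + 3*log(z**2 + 3)/112 + sqrt(3)*atan(sqrt(3)*z/3)/56; value = -47*log(5)/252 - 23*log(2)/72 - 47*log(9)/504 - 3*log(12)/112 - sqrt(3)*pi/168 + sqrt(3)*atan(7*sqrt(3)/3)/56 + 3*log(52)/112 + 23*log(6)/72

Factor the denominator (6*(z - 2)*(z - 1)*(z + 2)*(z**2 + 3)) and decompose: f = 3*(z + 1)/(56*(z**2 + 3)) - 47/(504*(z + 2)) + 23/(72*(z - 1)) - 47/(168*(z - 2)); each piece integrates to a log, atan, or power term.
F(z) = -47*log(z - 2)/168 + 23*log(z - 1)/72 - 47*log(z + 2)/504 + 3*log(z**2 + 3)/112 + sqrt(3)*atan(sqrt(3)*z/3)/56 is an antiderivative of f.
Check: d/dz[-47*log(z - 2)/168 + 23*log(z - 1)/72 - 47*log(z + 2)/504 + 3*log(z**2 + 3)/112 + sqrt(3)*atan(sqrt(3)*z/3)/56] = (-8*z**2 - 15)/(6*z**5 - 6*z**4 - 6*z**3 + 6*z**2 - 72*z + 72), which equals f(z).
F(7) = -47*log(5)/168 - 47*log(9)/504 + sqrt(3)*atan(7*sqrt(3)/3)/56 + 3*log(52)/112 + 23*log(6)/72; F(3) = -47*log(5)/504 + sqrt(3)*pi/168 + 3*log(12)/112 + 23*log(2)/72.
Integral = F(7) - F(3) = -47*log(5)/252 - 23*log(2)/72 - 47*log(9)/504 - 3*log(12)/112 - sqrt(3)*pi/168 + sqrt(3)*atan(7*sqrt(3)/3)/56 + 3*log(52)/112 + 23*log(6)/72.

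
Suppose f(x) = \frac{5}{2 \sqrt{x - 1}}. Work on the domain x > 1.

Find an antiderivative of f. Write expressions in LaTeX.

Recover f(x) by differentiating a candidate F(x); any mismatch rules it out.
Check: d/dx[5 \sqrt{x - 1}] = \frac{5}{2 \sqrt{x - 1}} = f(x).

An antiderivative is F(x) = 5 \sqrt{x - 1}.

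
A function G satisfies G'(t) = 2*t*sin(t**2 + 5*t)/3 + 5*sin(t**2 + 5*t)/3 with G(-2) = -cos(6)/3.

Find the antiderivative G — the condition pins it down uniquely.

G'(t) matches the chain-rule pattern g'(h)*h' with inner function h(t) = t**2 + 5*t; substituting u = h(t) collapses the integral.
A general antiderivative is -cos(t**2 + 5*t)/3 + C.
The condition gives C = -cos(6)/3 - (-cos(6)/3) = 0.
So G(t) = -cos(t**2 + 5*t)/3.
Check: d/dt[-cos(t**2 + 5*t)/3] = 2*t*sin(t**2 + 5*t)/3 + 5*sin(t**2 + 5*t)/3 = G'(t).

G(t) = -cos(t**2 + 5*t)/3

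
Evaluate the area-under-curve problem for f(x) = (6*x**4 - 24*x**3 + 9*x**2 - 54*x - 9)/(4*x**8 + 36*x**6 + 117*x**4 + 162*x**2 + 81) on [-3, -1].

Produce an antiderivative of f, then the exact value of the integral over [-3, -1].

Antiderivative: F(x) = -x/(2*x**4 + 9*x**2 + 9) + 1/(2*x**4/3 + 3*x**2 + 3); value = 37/210

f has the shape u'v + uv' for u = 1/(2*x**4/3 + 3*x**2 + 3) and v = 1 - x/3 — it is the derivative of the product u*v.
F(x) = -x/(2*x**4 + 9*x**2 + 9) + 1/(2*x**4/3 + 3*x**2 + 3) is an antiderivative of f.
Check: d/dx[-x/(2*x**4 + 9*x**2 + 9) + 1/(2*x**4/3 + 3*x**2 + 3)] = (6*x**4 - 24*x**3 + 9*x**2 - 54*x - 9)/(4*x**8 + 36*x**6 + 117*x**4 + 162*x**2 + 81) = f(x).
F(-1) = 1/5; F(-3) = 1/42.
Integral = F(-1) - F(-3) = 37/210.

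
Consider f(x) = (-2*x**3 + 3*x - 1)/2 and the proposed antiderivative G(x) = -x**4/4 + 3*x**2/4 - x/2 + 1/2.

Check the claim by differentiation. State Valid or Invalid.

d/dx[G] = -x**3 + 3*x/2 - 1/2
This equals f(x) exactly, so the claim holds.

Valid - the claim checks out under differentiation.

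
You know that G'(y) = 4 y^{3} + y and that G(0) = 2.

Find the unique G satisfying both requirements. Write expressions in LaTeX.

The integrand splits into summands that can be handled one at a time.
A general antiderivative is y^{4} + \frac{y^{2}}{2} + C.
The condition gives C = 2 - (0) = 2.
So G(y) = \frac{2 y^{4} + y^{2} + 4}{2}.
Check: d/dy[\frac{2 y^{4} + y^{2} + 4}{2}] = 4 y^{3} + y = G'(y).

G(y) = \frac{2 y^{4} + y^{2} + 4}{2}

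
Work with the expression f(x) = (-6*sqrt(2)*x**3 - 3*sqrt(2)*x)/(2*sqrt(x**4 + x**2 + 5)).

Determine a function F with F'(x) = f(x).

f matches the chain-rule pattern g'(h)*h' with inner function h(x) = x**4/2 + x**2/2 + 5/2; substituting u = h(x) collapses the integral.
Check: d/dx[-3*sqrt(x**4/2 + x**2/2 + 5/2)] = (-6*sqrt(2)*x**3 - 3*sqrt(2)*x)/(2*sqrt(x**4 + x**2 + 5)) = f(x).

An antiderivative is F(x) = -3*sqrt(x**4/2 + x**2/2 + 5/2).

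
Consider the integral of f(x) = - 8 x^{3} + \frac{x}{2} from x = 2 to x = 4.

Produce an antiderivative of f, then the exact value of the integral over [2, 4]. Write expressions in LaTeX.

Antiderivative: F(x) = - \frac{8 x^{4} - x^{2} - 4}{4}; value = -477

The integrand splits into summands that can be handled one at a time.
F(x) = - \frac{8 x^{4} - x^{2} - 4}{4} is an antiderivative of f.
Check: d/dx[- \frac{8 x^{4} - x^{2} - 4}{4}] = - 8 x^{3} + \frac{x}{2} = f(x).
F(4) = -507; F(2) = -30.
Integral = F(4) - F(2) = -477.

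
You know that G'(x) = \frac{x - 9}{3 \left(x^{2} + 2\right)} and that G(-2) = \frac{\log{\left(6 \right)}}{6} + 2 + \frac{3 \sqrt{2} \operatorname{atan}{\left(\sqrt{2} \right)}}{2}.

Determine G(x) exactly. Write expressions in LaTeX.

For G(x) to be correct, d/dx[G] must agree with the stated G'(x) identically.
A general antiderivative is \frac{\log{\left(x^{2} + 2 \right)}}{6} - \frac{3 \sqrt{2} \operatorname{atan}{\left(\frac{\sqrt{2} x}{2} \right)}}{2} + C.
The condition gives C = \frac{\log{\left(6 \right)}}{6} + 2 + \frac{3 \sqrt{2} \operatorname{atan}{\left(\sqrt{2} \right)}}{2} - (\frac{\log{\left(6 \right)}}{6} + \frac{3 \sqrt{2} \operatorname{atan}{\left(\sqrt{2} \right)}}{2}) = 2.
So G(x) = \frac{\log{\left(x^{2} + 2 \right)}}{6} - \frac{3 \sqrt{2} \operatorname{atan}{\left(\frac{\sqrt{2} x}{2} \right)}}{2} + 2.
Check: d/dx[\frac{\log{\left(x^{2} + 2 \right)}}{6} - \frac{3 \sqrt{2} \operatorname{atan}{\left(\frac{\sqrt{2} x}{2} \right)}}{2} + 2] = \frac{x - 9}{3 x^{2} + 6}, which equals G'(x).

G(x) = \frac{\log{\left(x^{2} + 2 \right)}}{6} - \frac{3 \sqrt{2} \operatorname{atan}{\left(\frac{\sqrt{2} x}{2} \right)}}{2} + 2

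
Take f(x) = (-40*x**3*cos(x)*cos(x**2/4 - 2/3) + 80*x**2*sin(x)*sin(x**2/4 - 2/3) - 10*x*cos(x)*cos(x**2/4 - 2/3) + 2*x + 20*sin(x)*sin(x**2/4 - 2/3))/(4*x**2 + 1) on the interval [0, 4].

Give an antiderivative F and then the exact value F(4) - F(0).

Recover f(x) by differentiating a candidate F(x); any mismatch rules it out.
F(x) = log(2*x**2 + 1/2)/4 - 20*sin(x**2/4 - 2/3)*cos(x) is an antiderivative of f.
Check: d/dx[log(2*x**2 + 1/2)/4 - 20*sin(x**2/4 - 2/3)*cos(x)] = (-40*x**3*cos(x)*cos(x**2/4 - 2/3) + 80*x**2*sin(x)*sin(x**2/4 - 2/3) - 10*x*cos(x)*cos(x**2/4 - 2/3) + 2*x + 20*sin(x)*sin(x**2/4 - 2/3))/(4*x**2 + 1) = f(x).
F(4) = -20*sin(10/3)*cos(4) + log(65/2)/4; F(0) = -log(2)/4 + 20*sin(2/3).
Integral = F(4) - F(0) = -20*sin(2/3) - 20*sin(10/3)*cos(4) + log(2)/4 + log(65/2)/4.

Antiderivative: F(x) = log(2*x**2 + 1/2)/4 - 20*sin(x**2/4 - 2/3)*cos(x); value = -20*sin(2/3) - 20*sin(10/3)*cos(4) + log(2)/4 + log(65/2)/4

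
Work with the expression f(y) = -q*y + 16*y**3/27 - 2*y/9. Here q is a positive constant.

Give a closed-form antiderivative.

The integrand splits into summands that can be handled one at a time.
Check: d/dy[(-216*q*y**2 + (8*y**2 - 3)**2)/432] = -q*y + 16*y**3/27 - 2*y/9 = f(y).

An antiderivative is F(y) = (-216*q*y**2 + (8*y**2 - 3)**2)/432.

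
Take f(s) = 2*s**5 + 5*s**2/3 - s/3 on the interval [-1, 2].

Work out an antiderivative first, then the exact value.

Antiderivative: F(s) = s**6/3 + 5*s**3/9 - s**2/6; value = 51/2

Integrate term by term and add the pieces.
F(s) = s**6/3 + 5*s**3/9 - s**2/6 is an antiderivative of f.
Check: d/ds[s**6/3 + 5*s**3/9 - s**2/6] = 2*s**5 + 5*s**2/3 - s/3 = f(s).
F(2) = 226/9; F(-1) = -7/18.
Integral = F(2) - F(-1) = 51/2.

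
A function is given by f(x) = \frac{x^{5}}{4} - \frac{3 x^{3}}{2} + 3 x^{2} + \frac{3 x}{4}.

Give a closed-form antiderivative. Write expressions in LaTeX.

The integrand splits into summands that can be handled one at a time.
Check: d/dx[\frac{x^{2} \left(x^{4} - 9 x^{2} + 24 x + 9\right)}{24}] = \frac{x^{5}}{4} - \frac{3 x^{3}}{2} + 3 x^{2} + \frac{3 x}{4} = f(x).

An antiderivative is F(x) = \frac{x^{2} \left(x^{4} - 9 x^{2} + 24 x + 9\right)}{24}.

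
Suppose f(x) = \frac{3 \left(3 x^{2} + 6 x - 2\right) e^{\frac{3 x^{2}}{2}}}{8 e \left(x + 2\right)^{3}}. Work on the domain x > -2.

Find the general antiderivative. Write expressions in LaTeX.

F(x) = \frac{3 e^{\frac{3 x^{2}}{2} - 1}}{8 \left(x + 2\right)^{2}} + C

f has the shape u'v + uv' for u = \frac{3}{2 \left(2 x + 4\right)^{2}} and v = e^{\frac{3 x^{2}}{2} - 1} — it is the derivative of the product u*v.
Check: d/dx[\frac{3 e^{\frac{3 x^{2}}{2} - 1}}{8 \left(x + 2\right)^{2}}] = \frac{\frac{9 x^{2} e^{\frac{3 x^{2}}{2}}}{e} + \frac{18 x e^{\frac{3 x^{2}}{2}}}{e} - \frac{6 e^{\frac{3 x^{2}}{2}}}{e}}{8 x^{3} + 48 x^{2} + 96 x + 64}, which equals f(x).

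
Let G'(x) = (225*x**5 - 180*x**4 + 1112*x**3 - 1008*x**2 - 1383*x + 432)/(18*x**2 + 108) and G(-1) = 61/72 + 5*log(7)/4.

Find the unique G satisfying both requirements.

A first test for any G(x): its x-derivative must equal the given G'(x).
A general antiderivative is 2*(-5*x**2/4 + 2*x/3 + 3/2)**2 + 5*log(x**2 + 6)/4 + C.
The condition gives C = 61/72 + 5*log(7)/4 - (25/72 + 5*log(7)/4) = 1/2.
So G(x) = ((-15*x**2 + 8*x + 18)**2 + 90*log(x**2 + 6) + 36)/72.
Check: d/dx[((-15*x**2 + 8*x + 18)**2 + 90*log(x**2 + 6) + 36)/72] = (225*x**5 - 180*x**4 + 1112*x**3 - 1008*x**2 - 1383*x + 432)/(18*x**2 + 108) = G'(x).

G(x) = ((-15*x**2 + 8*x + 18)**2 + 90*log(x**2 + 6) + 36)/72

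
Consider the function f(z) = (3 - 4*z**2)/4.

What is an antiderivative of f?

An antiderivative F(z) passes only if d/dz[F] lands on f(z) exactly.
Check: d/dz[-z**3/3 + 3*z/4] = 3/4 - z**2, which equals f(z).

An antiderivative is F(z) = -z**3/3 + 3*z/4.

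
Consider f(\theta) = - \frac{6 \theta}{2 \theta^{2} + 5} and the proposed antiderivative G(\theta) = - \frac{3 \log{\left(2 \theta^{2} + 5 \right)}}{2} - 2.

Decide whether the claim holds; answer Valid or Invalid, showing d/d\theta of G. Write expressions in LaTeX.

Valid. The derivative of G reproduces f.

d/d\theta[G] = - \frac{6 \theta}{2 \theta^{2} + 5}
This equals f(\theta) exactly, so the claim holds.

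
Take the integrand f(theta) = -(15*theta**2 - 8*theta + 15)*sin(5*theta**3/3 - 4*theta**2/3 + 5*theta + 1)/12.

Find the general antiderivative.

The substitution u = 5*theta**3/3 - 4*theta**2/3 + 5*theta + 1 works: f is exactly (dF/du)*(du/dtheta) for that inner function.
Check: d/dtheta[cos(5*theta**3/3 - 4*theta**2/3 + 5*theta + 1)/4] = -5*theta**2*sin(5*theta**3/3 - 4*theta**2/3 + 5*theta + 1)/4 + 2*theta*sin(5*theta**3/3 - 4*theta**2/3 + 5*theta + 1)/3 - 5*sin(5*theta**3/3 - 4*theta**2/3 + 5*theta + 1)/4, which equals f(theta).

F(theta) = cos(5*theta**3/3 - 4*theta**2/3 + 5*theta + 1)/4 + C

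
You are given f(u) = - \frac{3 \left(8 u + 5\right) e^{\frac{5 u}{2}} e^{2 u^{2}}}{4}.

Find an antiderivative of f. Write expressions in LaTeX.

An antiderivative is F(u) = - \frac{3 e^{\frac{5 u}{2}} e^{2 u^{2}}}{2}.

The substitution w = 2 u^{2} + \frac{5 u}{2} works: f is exactly (dF/dw)*(dw/du) for that inner function.
Check: d/du[- \frac{3 e^{\frac{5 u}{2}} e^{2 u^{2}}}{2}] = - 6 u e^{\frac{5 u}{2}} e^{2 u^{2}} - \frac{15 e^{\frac{5 u}{2}} e^{2 u^{2}}}{4}, which equals f(u).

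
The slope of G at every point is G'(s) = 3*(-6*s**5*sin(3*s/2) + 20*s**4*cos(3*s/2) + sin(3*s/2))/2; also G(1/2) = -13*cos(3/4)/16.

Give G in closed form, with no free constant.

G(s) = (6*s**5 - 1)*cos(3*s/2)

G'(s) has the shape u'v + uv' for u = 6*s**5 - 1 and v = cos(3*s/2) — it is the derivative of the product u*v.
A general antiderivative is 2*(3*s**5 - 1/2)*cos(3*s/2) + C.
The condition gives C = -13*cos(3/4)/16 - (-13*cos(3/4)/16) = 0.
So G(s) = (6*s**5 - 1)*cos(3*s/2).
Check: d/ds[(6*s**5 - 1)*cos(3*s/2)] = -9*s**5*sin(3*s/2) + 30*s**4*cos(3*s/2) + 3*sin(3*s/2)/2, which equals G'(s).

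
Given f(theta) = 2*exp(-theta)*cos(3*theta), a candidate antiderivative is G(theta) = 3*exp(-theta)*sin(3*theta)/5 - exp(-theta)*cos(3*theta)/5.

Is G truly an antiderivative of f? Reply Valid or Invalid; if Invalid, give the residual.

d/dtheta[G] = 2*exp(-theta)*cos(3*theta)
This equals f(theta) exactly, so the claim holds.

Valid - differentiating G returns exactly f.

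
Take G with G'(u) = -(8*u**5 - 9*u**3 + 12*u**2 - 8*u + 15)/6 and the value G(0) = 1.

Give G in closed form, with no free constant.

Check a candidate G(u) by differentiating: d/du[G] must match the given G'(u).
A general antiderivative is -2*u**6/9 + 3*u**4/8 - 2*u**3/3 + 2*u**2/3 - 5*u/2 + C.
The condition gives C = 1 - (0) = 1.
So G(u) = -2*u**6/9 + 3*u**4/8 - 2*u**3/3 + 2*u**2/3 - 5*u/2 + 1.
Check: d/du[-2*u**6/9 + 3*u**4/8 - 2*u**3/3 + 2*u**2/3 - 5*u/2 + 1] = -4*u**5/3 + 3*u**3/2 - 2*u**2 + 4*u/3 - 5/2, which equals G'(u).

G(u) = -2*u**6/9 + 3*u**4/8 - 2*u**3/3 + 2*u**2/3 - 5*u/2 + 1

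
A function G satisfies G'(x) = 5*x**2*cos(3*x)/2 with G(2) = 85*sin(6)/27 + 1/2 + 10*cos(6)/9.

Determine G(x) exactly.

G(x) = 5*x**2*sin(3*x)/6 + 5*x*cos(3*x)/9 - 5*sin(3*x)/27 + 1/2

Differentiate the proposed G(x) back; it has to land on the given G'(x).
A general antiderivative is 5*x**2*sin(3*x)/6 + 5*x*cos(3*x)/9 - 5*sin(3*x)/27 + C.
The condition gives C = 85*sin(6)/27 + 1/2 + 10*cos(6)/9 - (85*sin(6)/27 + 10*cos(6)/9) = 1/2.
So G(x) = 5*x**2*sin(3*x)/6 + 5*x*cos(3*x)/9 - 5*sin(3*x)/27 + 1/2.
Check: d/dx[5*x**2*sin(3*x)/6 + 5*x*cos(3*x)/9 - 5*sin(3*x)/27 + 1/2] = 5*x**2*cos(3*x)/2 = G'(x).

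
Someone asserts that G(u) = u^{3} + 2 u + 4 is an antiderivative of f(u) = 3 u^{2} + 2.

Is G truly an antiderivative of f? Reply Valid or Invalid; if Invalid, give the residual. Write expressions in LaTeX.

d/du[G] = 3 u^{2} + 2
This equals f(u) exactly, so the claim holds.

Valid. The derivative of G reproduces f.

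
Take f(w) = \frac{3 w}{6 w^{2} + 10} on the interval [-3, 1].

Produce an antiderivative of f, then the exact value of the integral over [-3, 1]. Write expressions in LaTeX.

The substitution u = w^{2} + \frac{5}{3} works: f is exactly (dF/du)*(du/dw) for that inner function.
F(w) = \frac{\log{\left(w^{2} + \frac{5}{3} \right)}}{4} is an antiderivative of f.
Check: d/dw[\frac{\log{\left(w^{2} + \frac{5}{3} \right)}}{4}] = \frac{3 w}{6 w^{2} + 10} = f(w).
F(1) = \frac{\log{\left(\frac{8}{3} \right)}}{4}; F(-3) = \frac{\log{\left(\frac{32}{3} \right)}}{4}.
Integral = F(1) - F(-3) = - \frac{\log{\left(\frac{32}{3} \right)}}{4} + \frac{\log{\left(\frac{8}{3} \right)}}{4}.

Antiderivative: F(w) = \frac{\log{\left(w^{2} + \frac{5}{3} \right)}}{4}; value = - \frac{\log{\left(\frac{32}{3} \right)}}{4} + \frac{\log{\left(\frac{8}{3} \right)}}{4}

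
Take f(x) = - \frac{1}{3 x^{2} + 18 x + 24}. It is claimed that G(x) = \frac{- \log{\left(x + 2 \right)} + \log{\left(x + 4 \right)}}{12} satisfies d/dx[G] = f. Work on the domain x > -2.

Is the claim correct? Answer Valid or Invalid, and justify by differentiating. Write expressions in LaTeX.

Invalid: d/dx[G] - f = \frac{1}{6 x^{2} + 36 x + 48}, which is not 0.

d/dx[G] = - \frac{1}{6 x^{2} + 36 x + 48}
d/dx[G] - f(x) = \frac{1}{6 x^{2} + 36 x + 48} != 0.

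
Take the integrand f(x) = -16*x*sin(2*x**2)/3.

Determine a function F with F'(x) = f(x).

An antiderivative is F(x) = 4*cos(2*x**2)/3.

f matches the chain-rule pattern g'(h)*h' with inner function h(x) = 2*x**2; substituting u = h(x) collapses the integral.
Check: d/dx[4*cos(2*x**2)/3] = -16*x*sin(2*x**2)/3 = f(x).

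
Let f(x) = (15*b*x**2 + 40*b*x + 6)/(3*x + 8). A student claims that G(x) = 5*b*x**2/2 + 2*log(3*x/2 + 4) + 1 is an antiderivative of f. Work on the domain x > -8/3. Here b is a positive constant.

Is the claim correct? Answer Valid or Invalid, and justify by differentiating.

Valid. The derivative of G reproduces f.

d/dx[G] = (15*b*x**2 + 40*b*x + 6)/(3*x + 8)
This equals f(x) exactly, so the claim holds.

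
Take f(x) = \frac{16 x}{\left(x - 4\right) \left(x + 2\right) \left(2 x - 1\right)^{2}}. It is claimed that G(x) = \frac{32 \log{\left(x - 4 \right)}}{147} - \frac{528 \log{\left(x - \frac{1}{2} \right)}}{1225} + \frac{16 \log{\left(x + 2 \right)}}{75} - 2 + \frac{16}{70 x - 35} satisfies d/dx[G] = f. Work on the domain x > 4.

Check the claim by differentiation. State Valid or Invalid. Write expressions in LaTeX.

Valid: G'(x) = f(x).

d/dx[G] = \frac{16 x}{4 x^{4} - 12 x^{3} - 23 x^{2} + 30 x - 8}
This equals f(x) exactly, so the claim holds.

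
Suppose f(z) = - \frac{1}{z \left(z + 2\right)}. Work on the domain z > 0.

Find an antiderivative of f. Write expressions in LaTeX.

An antiderivative is F(z) = - \frac{\log{\left(z \right)}}{2} + \frac{\log{\left(z + 2 \right)}}{2}.

The denominator factors as z \left(z + 2\right); partial fractions split f into directly integrable pieces: \frac{1}{2 \left(z + 2\right)} - \frac{1}{2 z}.
Check: d/dz[- \frac{\log{\left(z \right)}}{2} + \frac{\log{\left(z + 2 \right)}}{2}] = - \frac{1}{z^{2} + 2 z}, which equals f(z).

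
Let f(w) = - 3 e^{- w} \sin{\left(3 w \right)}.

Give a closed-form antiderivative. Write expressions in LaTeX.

An antiderivative is F(w) = \frac{\left(3 \sin{\left(3 w \right)} + 9 \cos{\left(3 w \right)}\right) e^{- w}}{10}.

Differentiate the proposed F(w) back; it has to land on f(w) exactly.
Check: d/dw[\frac{\left(3 \sin{\left(3 w \right)} + 9 \cos{\left(3 w \right)}\right) e^{- w}}{10}] = - 3 e^{- w} \sin{\left(3 w \right)} = f(w).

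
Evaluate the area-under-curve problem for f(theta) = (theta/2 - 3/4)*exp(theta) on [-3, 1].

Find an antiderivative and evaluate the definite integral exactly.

Antiderivative: F(theta) = theta*exp(theta)/2 - 5*exp(theta)/4; value = -3*exp(1)/4 + 11*exp(-3)/4

Recognize the product-rule pattern: f = u'v + uv' with u = theta/2 - 5/4, v = exp(theta), so integration by parts undoes it.
F(theta) = theta*exp(theta)/2 - 5*exp(theta)/4 is an antiderivative of f.
Check: d/dtheta[theta*exp(theta)/2 - 5*exp(theta)/4] = theta*exp(theta)/2 - 3*exp(theta)/4, which equals f(theta).
F(1) = -3*exp(1)/4; F(-3) = -11*exp(-3)/4.
Integral = F(1) - F(-3) = -3*exp(1)/4 + 11*exp(-3)/4.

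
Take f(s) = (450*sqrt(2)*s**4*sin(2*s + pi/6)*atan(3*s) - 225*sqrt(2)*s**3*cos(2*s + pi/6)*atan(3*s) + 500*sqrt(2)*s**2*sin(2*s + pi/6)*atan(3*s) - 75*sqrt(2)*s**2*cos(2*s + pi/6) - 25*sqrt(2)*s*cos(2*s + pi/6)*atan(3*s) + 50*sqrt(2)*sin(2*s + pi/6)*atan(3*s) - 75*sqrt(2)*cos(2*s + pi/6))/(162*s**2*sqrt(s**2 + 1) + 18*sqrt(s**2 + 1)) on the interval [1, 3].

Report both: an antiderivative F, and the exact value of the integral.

Antiderivative: F(s) = -25*sqrt(2*s**2 + 2)*cos(2*s + pi/6)*atan(3*s)/18; value = -25*sqrt(5)*cos(pi/6 + 6)*atan(9)/9 + 25*cos(pi/6 + 2)*atan(3)/9

A candidate is checked by its d/ds: the result must match f(s).
F(s) = -25*sqrt(2*s**2 + 2)*cos(2*s + pi/6)*atan(3*s)/18 is an antiderivative of f.
Check: d/ds[-25*sqrt(2*s**2 + 2)*cos(2*s + pi/6)*atan(3*s)/18] = (450*sqrt(2)*s**4*sin(2*s + pi/6)*atan(3*s) - 225*sqrt(2)*s**3*cos(2*s + pi/6)*atan(3*s) + 500*sqrt(2)*s**2*sin(2*s + pi/6)*atan(3*s) - 75*sqrt(2)*s**2*cos(2*s + pi/6) - 25*sqrt(2)*s*cos(2*s + pi/6)*atan(3*s) + 50*sqrt(2)*sin(2*s + pi/6)*atan(3*s) - 75*sqrt(2)*cos(2*s + pi/6))/(162*s**2*sqrt(s**2 + 1) + 18*sqrt(s**2 + 1)) = f(s).
F(3) = -25*sqrt(5)*cos(pi/6 + 6)*atan(9)/9; F(1) = -25*cos(pi/6 + 2)*atan(3)/9.
Integral = F(3) - F(1) = -25*sqrt(5)*cos(pi/6 + 6)*atan(9)/9 + 25*cos(pi/6 + 2)*atan(3)/9.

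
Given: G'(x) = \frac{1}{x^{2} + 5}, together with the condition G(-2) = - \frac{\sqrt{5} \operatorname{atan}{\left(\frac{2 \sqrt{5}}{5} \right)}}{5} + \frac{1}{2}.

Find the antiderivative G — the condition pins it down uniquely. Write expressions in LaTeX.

G(x) = \frac{\sqrt{5} \operatorname{atan}{\left(\frac{\sqrt{5} x}{5} \right)}}{5} + \frac{1}{2}

Differentiate the proposed G(x) back; it has to land on the given G'(x).
A general antiderivative is \frac{\sqrt{5} \operatorname{atan}{\left(\frac{\sqrt{5} x}{5} \right)}}{5} + C.
The condition gives C = - \frac{\sqrt{5} \operatorname{atan}{\left(\frac{2 \sqrt{5}}{5} \right)}}{5} + \frac{1}{2} - (- \frac{\sqrt{5} \operatorname{atan}{\left(\frac{2 \sqrt{5}}{5} \right)}}{5}) = \frac{1}{2}.
So G(x) = \frac{\sqrt{5} \operatorname{atan}{\left(\frac{\sqrt{5} x}{5} \right)}}{5} + \frac{1}{2}.
Check: d/dx[\frac{\sqrt{5} \operatorname{atan}{\left(\frac{\sqrt{5} x}{5} \right)}}{5} + \frac{1}{2}] = \frac{1}{x^{2} + 5} = G'(x).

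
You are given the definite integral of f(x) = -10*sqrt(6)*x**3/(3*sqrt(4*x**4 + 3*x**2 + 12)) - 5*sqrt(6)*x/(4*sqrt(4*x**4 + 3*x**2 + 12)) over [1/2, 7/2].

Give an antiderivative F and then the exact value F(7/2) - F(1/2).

The substitution u = 2*x**4/3 + x**2/2 + 2 works: f is exactly (dF/du)*(du/dx) for that inner function.
F(x) = -5*sqrt(2*x**4/3 + x**2/2 + 2)/2 is an antiderivative of f.
Check: d/dx[-5*sqrt(2*x**4/3 + x**2/2 + 2)/2] = (-40*sqrt(6)*x**3 - 15*sqrt(6)*x)/(12*sqrt(4*x**4 + 3*x**2 + 12)), which equals f(x).
F(7/2) = -5*sqrt(3894)/12; F(1/2) = -5*sqrt(78)/12.
Integral = F(7/2) - F(1/2) = -5*sqrt(3894)/12 + 5*sqrt(78)/12.

Antiderivative: F(x) = -5*sqrt(2*x**4/3 + x**2/2 + 2)/2; value = -5*sqrt(3894)/12 + 5*sqrt(78)/12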